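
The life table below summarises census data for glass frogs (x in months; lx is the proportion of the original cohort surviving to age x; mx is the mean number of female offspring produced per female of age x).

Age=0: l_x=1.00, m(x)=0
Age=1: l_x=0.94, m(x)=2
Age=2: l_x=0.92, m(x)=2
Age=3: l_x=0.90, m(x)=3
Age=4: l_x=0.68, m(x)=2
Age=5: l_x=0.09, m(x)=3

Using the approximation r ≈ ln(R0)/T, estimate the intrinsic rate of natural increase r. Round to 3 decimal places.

0.821

R0 = Σ lx·mx = 0 + 1.88 + 1.84 + 2.7 + 1.36 + 0.27 = 8.05
Σ x·lx·mx = 20.45; T = 20.45/8.05 = 2.54037…
r ≈ ln(R0)/T = ln(8.05)/2.54037… = 0.82101… → 0.821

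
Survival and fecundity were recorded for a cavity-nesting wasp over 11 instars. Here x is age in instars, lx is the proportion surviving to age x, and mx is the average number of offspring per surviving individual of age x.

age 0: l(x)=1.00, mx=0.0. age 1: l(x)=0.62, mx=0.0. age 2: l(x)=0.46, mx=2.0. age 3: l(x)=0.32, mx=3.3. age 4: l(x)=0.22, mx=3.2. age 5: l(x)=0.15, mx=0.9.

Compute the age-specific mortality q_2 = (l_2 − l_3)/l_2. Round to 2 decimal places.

0.30

q_2 = (l_2 − l_3) / l_2 = (0.46 − 0.32) / 0.46
     = 0.14 / 0.46 = 0.304348… → 0.30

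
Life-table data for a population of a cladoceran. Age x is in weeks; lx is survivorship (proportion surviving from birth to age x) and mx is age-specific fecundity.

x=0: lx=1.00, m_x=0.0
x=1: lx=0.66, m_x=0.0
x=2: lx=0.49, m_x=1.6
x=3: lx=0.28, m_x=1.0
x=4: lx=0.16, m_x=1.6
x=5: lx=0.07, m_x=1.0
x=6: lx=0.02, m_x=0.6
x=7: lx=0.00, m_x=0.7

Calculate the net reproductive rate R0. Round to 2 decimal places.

1.40

lx·mx by age: 0, 0, 0.784, 0.28, 0.256, 0.07, 0.012, 0
R0 = Σ lx·mx = 1.402 → 1.40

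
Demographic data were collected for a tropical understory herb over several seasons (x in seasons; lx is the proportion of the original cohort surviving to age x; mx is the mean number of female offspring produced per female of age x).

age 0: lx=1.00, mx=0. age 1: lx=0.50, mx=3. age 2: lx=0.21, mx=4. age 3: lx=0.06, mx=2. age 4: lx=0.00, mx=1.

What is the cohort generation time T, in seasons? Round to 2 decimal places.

lx·mx: 0, 1.5, 0.84, 0.12, 0 → R0 = 2.46
x·lx·mx: 0, 1.5, 1.68, 0.36, 0 → Σ = 3.54
T = 3.54 / 2.46 = 1.439024… → 1.44

1.44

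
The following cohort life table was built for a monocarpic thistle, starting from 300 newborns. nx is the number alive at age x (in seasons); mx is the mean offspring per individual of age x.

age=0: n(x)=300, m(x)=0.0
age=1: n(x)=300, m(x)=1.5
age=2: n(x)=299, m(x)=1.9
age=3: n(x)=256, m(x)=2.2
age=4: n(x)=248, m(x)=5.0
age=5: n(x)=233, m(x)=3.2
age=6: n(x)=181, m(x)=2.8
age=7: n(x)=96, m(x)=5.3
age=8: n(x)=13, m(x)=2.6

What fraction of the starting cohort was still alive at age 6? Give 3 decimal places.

0.603

l_6 = n_6/n_0 = 181/300 = 0.603333… → 0.603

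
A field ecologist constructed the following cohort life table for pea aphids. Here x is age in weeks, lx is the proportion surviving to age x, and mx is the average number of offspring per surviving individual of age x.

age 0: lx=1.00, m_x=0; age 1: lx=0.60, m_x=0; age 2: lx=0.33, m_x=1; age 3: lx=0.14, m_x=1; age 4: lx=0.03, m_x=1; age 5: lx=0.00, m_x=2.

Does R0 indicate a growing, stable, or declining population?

declining

R0 = Σ lx·mx = 0 + 0 + 0.33 + 0.14 + 0.03 + 0 = 0.5
R0 < 1, so the population is declining.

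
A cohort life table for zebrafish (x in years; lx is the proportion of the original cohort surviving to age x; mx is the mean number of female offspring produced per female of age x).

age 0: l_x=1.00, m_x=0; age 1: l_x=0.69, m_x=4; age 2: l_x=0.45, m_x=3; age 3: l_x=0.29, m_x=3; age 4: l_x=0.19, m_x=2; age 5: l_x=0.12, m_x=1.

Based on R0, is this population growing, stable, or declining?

growing

R0 = Σ lx·mx = 0 + 2.76 + 1.35 + 0.87 + 0.38 + 0.12 = 5.48
R0 > 1, so the population is growing.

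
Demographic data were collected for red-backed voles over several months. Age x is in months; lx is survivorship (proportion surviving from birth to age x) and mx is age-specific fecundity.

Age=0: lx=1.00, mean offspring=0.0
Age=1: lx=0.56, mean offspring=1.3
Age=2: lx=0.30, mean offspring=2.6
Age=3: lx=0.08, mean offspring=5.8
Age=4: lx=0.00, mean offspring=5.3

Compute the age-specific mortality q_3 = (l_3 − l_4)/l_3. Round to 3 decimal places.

1.000

q_3 = (l_3 − l_4) / l_3 = (0.08 − 0) / 0.08
     = 0.08 / 0.08 = 1 → 1.000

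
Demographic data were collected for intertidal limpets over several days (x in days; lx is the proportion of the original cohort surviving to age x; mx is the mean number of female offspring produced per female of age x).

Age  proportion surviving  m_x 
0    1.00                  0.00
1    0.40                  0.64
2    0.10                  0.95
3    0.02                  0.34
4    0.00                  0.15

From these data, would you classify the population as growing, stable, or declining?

declining

R0 = Σ lx·mx = 0 + 0.256 + 0.095 + 0.0068 + 0 = 0.3578
R0 < 1, so the population is declining.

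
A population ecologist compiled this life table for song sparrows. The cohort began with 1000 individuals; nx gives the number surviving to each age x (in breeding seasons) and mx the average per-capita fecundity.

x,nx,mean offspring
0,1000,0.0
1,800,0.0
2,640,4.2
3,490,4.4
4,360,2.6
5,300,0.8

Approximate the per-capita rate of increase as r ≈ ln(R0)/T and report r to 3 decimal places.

0.644

lx = nx/n0 = nx/1000: 1, 0.8, 0.64, 0.49, 0.36, 0.3
R0 = Σ lx·mx = 0 + 0 + 2.688 + 2.156 + 0.936 + 0.24 = 6.02
Σ x·lx·mx = 16.788; T = 16.788/6.02 = 2.7887…
r ≈ ln(R0)/T = ln(6.02)/2.7887… = 0.6437… → 0.644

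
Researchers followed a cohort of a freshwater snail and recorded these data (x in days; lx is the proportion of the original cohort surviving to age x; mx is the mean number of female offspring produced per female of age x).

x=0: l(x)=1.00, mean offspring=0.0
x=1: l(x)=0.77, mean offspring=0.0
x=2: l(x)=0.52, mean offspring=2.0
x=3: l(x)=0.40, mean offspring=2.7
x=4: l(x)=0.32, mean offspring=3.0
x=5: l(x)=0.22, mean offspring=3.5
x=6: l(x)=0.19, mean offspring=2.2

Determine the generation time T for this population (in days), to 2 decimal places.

3.64

lx·mx: 0, 0, 1.04, 1.08, 0.96, 0.77, 0.418 → R0 = 4.268
x·lx·mx: 0, 0, 2.08, 3.24, 3.84, 3.85, 2.508 → Σ = 15.518
T = 15.518 / 4.268 = 3.635895… → 3.64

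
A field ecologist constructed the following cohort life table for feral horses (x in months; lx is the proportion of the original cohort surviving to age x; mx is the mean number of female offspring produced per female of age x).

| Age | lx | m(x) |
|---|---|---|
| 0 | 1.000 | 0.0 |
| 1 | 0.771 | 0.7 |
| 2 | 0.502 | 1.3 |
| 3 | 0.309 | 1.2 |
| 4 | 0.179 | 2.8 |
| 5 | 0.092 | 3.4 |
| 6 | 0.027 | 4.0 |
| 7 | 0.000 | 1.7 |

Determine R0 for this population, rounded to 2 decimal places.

2.49

lx·mx by age: 0, 0.5397, 0.6526, 0.3708, 0.5012, 0.3128, 0.108, 0
R0 = Σ lx·mx = 2.4851 → 2.49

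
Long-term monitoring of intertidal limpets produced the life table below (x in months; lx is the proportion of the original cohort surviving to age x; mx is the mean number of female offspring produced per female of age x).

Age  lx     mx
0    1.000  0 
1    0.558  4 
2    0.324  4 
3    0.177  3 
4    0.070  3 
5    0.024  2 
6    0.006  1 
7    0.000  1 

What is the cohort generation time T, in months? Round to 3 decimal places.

1.743

lx·mx: 0, 2.232, 1.296, 0.531, 0.21, 0.048, 0.006, 0 → R0 = 4.323
x·lx·mx: 0, 2.232, 2.592, 1.593, 0.84, 0.24, 0.036, 0 → Σ = 7.533
T = 7.533 / 4.323 = 1.74254… → 1.743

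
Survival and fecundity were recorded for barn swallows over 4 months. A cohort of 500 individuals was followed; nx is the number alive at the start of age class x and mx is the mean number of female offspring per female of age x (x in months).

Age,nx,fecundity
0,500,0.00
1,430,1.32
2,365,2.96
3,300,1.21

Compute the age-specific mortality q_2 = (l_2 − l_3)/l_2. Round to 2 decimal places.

0.18

lx = nx/n0 = nx/500: 1, 0.86, 0.73, 0.6
q_2 = (l_2 − l_3) / l_2 = (0.73 − 0.6) / 0.73
     = 0.13 / 0.73 = 0.178082… → 0.18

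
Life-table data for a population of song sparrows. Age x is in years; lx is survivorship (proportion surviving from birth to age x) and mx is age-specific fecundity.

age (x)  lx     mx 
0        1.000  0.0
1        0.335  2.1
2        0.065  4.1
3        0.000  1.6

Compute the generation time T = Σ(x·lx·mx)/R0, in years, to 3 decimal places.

1.275

lx·mx: 0, 0.7035, 0.2665, 0 → R0 = 0.97
x·lx·mx: 0, 0.7035, 0.533, 0 → Σ = 1.2365
T = 1.2365 / 0.97 = 1.274742… → 1.275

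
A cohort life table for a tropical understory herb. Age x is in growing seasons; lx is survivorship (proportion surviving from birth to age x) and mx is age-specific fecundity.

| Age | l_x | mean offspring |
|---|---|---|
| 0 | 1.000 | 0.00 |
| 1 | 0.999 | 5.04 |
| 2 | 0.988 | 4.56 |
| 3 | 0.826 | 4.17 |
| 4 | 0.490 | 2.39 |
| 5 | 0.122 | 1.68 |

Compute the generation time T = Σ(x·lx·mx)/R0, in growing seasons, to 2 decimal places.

2.10

lx·mx: 0, 5.03496, 4.50528, 3.44442, 1.1711, 0.20496 → R0 = 14.36072
x·lx·mx: 0, 5.03496, 9.01056, 10.33326, 4.6844, 1.0248 → Σ = 30.08798
T = 30.08798 / 14.36072 = 2.095158… → 2.10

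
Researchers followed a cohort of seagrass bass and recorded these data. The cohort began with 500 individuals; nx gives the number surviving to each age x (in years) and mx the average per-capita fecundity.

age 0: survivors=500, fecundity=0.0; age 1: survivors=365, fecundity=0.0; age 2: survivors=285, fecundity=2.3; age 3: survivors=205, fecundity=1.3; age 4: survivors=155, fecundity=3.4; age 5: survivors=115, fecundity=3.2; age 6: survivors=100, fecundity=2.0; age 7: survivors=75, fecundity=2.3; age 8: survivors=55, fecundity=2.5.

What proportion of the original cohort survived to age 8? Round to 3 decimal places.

0.110

l_8 = n_8/n_0 = 55/500 = 0.11 → 0.110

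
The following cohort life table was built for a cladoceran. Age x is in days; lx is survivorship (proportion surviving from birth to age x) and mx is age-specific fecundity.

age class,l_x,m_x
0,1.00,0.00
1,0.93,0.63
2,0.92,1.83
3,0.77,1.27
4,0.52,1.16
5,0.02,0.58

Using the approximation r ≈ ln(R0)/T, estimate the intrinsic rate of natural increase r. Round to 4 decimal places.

R0 = Σ lx·mx = 0 + 0.5859 + 1.6836 + 0.9779 + 0.6032 + 0.0116 = 3.8622
Σ x·lx·mx = 9.3576; T = 9.3576/3.8622 = 2.42287…
r ≈ ln(R0)/T = ln(3.8622)/2.42287… = 0.557701… → 0.5577

0.5577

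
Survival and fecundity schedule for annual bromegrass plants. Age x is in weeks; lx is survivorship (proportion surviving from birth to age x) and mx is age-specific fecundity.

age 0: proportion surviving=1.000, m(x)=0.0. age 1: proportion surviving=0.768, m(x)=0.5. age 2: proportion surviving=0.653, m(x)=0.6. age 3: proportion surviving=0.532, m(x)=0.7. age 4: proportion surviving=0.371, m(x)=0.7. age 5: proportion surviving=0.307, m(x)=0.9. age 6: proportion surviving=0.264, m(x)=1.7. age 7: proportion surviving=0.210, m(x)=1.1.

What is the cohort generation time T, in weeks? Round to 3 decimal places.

3.813

lx·mx: 0, 0.384, 0.3918, 0.3724, 0.2597, 0.2763, 0.4488, 0.231 → R0 = 2.364
x·lx·mx: 0, 0.384, 0.7836, 1.1172, 1.0388, 1.3815, 2.6928, 1.617 → Σ = 9.0149
T = 9.0149 / 2.364 = 3.813409… → 3.813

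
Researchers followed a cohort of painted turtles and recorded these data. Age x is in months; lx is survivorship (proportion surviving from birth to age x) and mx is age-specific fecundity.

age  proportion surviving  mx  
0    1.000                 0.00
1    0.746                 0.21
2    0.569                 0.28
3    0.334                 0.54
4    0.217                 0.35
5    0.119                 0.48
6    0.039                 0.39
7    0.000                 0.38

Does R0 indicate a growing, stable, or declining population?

R0 = Σ lx·mx = 0 + 0.15666 + 0.15932 + 0.18036 + 0.07595 + 0.05712 + 0.01521 + 0 = 0.64462
R0 < 1, so the population is declining.

declining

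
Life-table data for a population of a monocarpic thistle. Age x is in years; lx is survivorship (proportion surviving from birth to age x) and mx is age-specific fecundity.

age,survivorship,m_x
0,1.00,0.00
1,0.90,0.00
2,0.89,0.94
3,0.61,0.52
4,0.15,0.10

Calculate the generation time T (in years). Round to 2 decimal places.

lx·mx: 0, 0, 0.8366, 0.3172, 0.015 → R0 = 1.1688
x·lx·mx: 0, 0, 1.6732, 0.9516, 0.06 → Σ = 2.6848
T = 2.6848 / 1.1688 = 2.297057… → 2.30

2.30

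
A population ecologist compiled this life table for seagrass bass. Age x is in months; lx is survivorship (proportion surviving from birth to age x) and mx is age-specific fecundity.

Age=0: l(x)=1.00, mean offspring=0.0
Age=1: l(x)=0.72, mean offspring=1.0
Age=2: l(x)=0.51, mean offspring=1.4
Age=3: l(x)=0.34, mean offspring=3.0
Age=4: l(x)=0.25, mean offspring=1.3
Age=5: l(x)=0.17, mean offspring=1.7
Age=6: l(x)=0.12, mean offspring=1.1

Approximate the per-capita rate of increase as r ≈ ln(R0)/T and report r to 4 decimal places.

R0 = Σ lx·mx = 0 + 0.72 + 0.714 + 1.02 + 0.325 + 0.289 + 0.132 = 3.2
Σ x·lx·mx = 8.745; T = 8.745/3.2 = 2.73281…
r ≈ ln(R0)/T = ln(3.2)/2.73281… = 0.425624… → 0.4256

0.4256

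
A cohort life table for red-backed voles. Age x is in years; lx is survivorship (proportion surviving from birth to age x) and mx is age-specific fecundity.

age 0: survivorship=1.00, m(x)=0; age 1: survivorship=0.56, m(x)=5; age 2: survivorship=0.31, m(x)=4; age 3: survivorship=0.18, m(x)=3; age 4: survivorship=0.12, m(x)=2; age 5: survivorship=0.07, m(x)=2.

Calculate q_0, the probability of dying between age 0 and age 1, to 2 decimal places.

q_0 = (l_0 − l_1) / l_0 = (1 − 0.56) / 1
     = 0.44 / 1 = 0.44 → 0.44

0.44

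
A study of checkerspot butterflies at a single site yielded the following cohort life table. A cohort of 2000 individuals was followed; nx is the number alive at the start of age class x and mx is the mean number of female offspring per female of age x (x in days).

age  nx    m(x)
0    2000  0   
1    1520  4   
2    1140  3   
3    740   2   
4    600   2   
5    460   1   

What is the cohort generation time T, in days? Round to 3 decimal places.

lx = nx/n0 = nx/2000: 1, 0.76, 0.57, 0.37, 0.3, 0.23
lx·mx: 0, 3.04, 1.71, 0.74, 0.6, 0.23 → R0 = 6.32
x·lx·mx: 0, 3.04, 3.42, 2.22, 2.4, 1.15 → Σ = 12.23
T = 12.23 / 6.32 = 1.935127… → 1.935

1.935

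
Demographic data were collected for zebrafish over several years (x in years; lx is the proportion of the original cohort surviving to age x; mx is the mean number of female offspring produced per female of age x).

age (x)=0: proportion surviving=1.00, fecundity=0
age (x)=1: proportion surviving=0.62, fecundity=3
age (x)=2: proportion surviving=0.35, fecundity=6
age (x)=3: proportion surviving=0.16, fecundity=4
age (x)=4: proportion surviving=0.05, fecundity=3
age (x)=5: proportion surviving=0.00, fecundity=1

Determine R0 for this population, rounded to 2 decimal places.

4.75

lx·mx by age: 0, 1.86, 2.1, 0.64, 0.15, 0
R0 = Σ lx·mx = 4.75 → 4.75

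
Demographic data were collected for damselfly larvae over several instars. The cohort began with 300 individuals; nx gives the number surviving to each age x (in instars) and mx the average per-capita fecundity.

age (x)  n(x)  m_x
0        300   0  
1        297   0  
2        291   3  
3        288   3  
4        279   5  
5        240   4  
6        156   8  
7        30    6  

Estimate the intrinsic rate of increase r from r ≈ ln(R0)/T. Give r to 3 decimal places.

0.685

lx = nx/n0 = nx/300: 1, 0.99, 0.97, 0.96, 0.93, 0.8, 0.52, 0.1
R0 = Σ lx·mx = 0 + 0 + 2.91 + 2.88 + 4.65 + 3.2 + 4.16 + 0.6 = 18.4
Σ x·lx·mx = 78.22; T = 78.22/18.4 = 4.25109…
r ≈ ln(R0)/T = ln(18.4)/4.25109… = 0.68508… → 0.685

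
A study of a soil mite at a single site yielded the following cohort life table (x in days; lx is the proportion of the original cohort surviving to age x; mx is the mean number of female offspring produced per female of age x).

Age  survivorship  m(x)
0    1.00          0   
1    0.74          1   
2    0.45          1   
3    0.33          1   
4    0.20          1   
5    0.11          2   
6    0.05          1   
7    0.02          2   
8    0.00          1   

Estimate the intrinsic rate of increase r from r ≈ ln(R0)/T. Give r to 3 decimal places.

0.281

R0 = Σ lx·mx = 0 + 0.74 + 0.45 + 0.33 + 0.2 + 0.22 + 0.05 + 0.04 + 0 = 2.03
Σ x·lx·mx = 5.11; T = 5.11/2.03 = 2.51724…
r ≈ ln(R0)/T = ln(2.03)/2.51724… = 0.28127… → 0.281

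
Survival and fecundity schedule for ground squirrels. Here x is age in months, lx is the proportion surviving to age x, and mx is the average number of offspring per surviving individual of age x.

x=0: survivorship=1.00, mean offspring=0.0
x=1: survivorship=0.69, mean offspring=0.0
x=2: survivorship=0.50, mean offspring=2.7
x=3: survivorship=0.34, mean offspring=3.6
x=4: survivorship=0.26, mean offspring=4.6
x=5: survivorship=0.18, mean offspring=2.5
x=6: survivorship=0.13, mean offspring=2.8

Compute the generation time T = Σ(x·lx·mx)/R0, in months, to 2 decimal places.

lx·mx: 0, 0, 1.35, 1.224, 1.196, 0.45, 0.364 → R0 = 4.584
x·lx·mx: 0, 0, 2.7, 3.672, 4.784, 2.25, 2.184 → Σ = 15.59
T = 15.59 / 4.584 = 3.40096… → 3.40

3.40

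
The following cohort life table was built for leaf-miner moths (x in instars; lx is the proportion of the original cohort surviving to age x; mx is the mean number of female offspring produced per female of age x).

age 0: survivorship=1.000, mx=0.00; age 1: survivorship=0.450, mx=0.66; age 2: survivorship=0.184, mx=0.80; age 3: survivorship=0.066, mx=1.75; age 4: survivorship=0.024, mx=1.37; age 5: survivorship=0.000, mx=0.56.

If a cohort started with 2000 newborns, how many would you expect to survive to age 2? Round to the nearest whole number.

Expected survivors = N0 · l_2 = 2000 × 0.184 = 368 → 368

368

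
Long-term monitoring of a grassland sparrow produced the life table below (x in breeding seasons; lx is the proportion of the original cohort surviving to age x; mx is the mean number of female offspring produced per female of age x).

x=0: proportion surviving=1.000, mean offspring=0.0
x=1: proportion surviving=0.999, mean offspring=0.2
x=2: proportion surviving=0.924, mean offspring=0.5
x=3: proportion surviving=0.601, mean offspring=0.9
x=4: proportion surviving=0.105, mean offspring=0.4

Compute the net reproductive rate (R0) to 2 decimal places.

lx·mx by age: 0, 0.1998, 0.462, 0.5409, 0.042
R0 = Σ lx·mx = 1.2447 → 1.24

1.24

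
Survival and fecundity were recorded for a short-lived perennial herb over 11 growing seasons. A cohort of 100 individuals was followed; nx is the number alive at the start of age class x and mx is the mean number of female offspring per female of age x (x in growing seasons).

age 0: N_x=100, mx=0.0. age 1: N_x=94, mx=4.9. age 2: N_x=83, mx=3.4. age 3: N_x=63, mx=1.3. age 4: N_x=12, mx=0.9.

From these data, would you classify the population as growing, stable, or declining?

lx = nx/n0 = nx/100: 1, 0.94, 0.83, 0.63, 0.12
R0 = Σ lx·mx = 0 + 4.606 + 2.822 + 0.819 + 0.108 = 8.355
R0 > 1, so the population is growing.

growing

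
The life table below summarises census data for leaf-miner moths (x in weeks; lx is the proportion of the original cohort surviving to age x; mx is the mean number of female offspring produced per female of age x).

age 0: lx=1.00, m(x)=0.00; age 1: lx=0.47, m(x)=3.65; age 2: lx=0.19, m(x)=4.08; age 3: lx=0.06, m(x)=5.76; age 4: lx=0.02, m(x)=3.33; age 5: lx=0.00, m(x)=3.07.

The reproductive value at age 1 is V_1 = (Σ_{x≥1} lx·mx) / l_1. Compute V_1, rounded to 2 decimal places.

6.18

lx·mx for x ≥ 1: 1.7155, 0.7752, 0.3456, 0.0666, 0 → sum = 2.9029
V_1 = 2.9029 / l_1 = 2.9029 / 0.47 = 6.176383… → 6.18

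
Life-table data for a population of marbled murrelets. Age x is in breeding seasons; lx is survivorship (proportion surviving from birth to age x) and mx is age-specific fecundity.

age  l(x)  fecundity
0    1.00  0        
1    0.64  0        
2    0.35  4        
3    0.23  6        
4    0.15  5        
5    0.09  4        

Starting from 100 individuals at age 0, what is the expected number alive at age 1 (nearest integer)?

Expected survivors = N0 · l_1 = 100 × 0.64 = 64 → 64

64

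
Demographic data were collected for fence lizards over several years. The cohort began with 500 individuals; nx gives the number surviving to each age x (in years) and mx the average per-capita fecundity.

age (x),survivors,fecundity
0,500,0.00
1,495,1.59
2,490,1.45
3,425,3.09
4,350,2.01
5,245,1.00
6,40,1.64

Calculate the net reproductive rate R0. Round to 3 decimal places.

lx = nx/n0 = nx/500: 1, 0.99, 0.98, 0.85, 0.7, 0.49, 0.08
lx·mx by age: 0, 1.5741, 1.421, 2.6265, 1.407, 0.49, 0.1312
R0 = Σ lx·mx = 7.6498 → 7.650

7.650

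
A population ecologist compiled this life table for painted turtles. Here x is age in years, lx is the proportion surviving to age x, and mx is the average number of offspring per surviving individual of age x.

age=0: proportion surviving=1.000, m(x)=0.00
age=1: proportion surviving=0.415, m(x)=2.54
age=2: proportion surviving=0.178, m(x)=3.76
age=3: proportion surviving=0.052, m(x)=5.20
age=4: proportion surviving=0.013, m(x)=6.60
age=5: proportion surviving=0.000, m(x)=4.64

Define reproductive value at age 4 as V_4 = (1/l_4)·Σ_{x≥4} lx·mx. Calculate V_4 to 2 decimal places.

6.60

lx·mx for x ≥ 4: 0.0858, 0 → sum = 0.0858
V_4 = 0.0858 / l_4 = 0.0858 / 0.013 = 6.6 → 6.60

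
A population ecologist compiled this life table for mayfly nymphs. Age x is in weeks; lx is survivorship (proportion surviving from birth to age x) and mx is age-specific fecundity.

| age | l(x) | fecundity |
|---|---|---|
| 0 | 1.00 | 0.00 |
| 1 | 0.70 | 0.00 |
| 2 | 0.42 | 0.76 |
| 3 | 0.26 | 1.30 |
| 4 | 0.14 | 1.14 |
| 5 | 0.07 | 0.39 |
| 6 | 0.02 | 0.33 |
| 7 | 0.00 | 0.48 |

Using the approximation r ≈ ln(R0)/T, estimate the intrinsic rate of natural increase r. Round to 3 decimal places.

-0.056

R0 = Σ lx·mx = 0 + 0 + 0.3192 + 0.338 + 0.1596 + 0.0273 + 0.0066 + 0 = 0.8507
Σ x·lx·mx = 2.4669; T = 2.4669/0.8507 = 2.89985…
r ≈ ln(R0)/T = ln(0.8507)/2.89985… = -0.05576… → -0.056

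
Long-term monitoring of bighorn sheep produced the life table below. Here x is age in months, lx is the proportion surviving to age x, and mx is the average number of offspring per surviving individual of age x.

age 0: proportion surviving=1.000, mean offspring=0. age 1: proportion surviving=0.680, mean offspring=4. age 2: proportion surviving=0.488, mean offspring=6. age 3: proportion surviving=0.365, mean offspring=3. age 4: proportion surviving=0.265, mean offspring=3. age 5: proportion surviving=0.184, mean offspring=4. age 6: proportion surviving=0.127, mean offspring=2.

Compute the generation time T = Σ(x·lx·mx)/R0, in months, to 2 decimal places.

lx·mx: 0, 2.72, 2.928, 1.095, 0.795, 0.736, 0.254 → R0 = 8.528
x·lx·mx: 0, 2.72, 5.856, 3.285, 3.18, 3.68, 1.524 → Σ = 20.245
T = 20.245 / 8.528 = 2.373945… → 2.37

2.37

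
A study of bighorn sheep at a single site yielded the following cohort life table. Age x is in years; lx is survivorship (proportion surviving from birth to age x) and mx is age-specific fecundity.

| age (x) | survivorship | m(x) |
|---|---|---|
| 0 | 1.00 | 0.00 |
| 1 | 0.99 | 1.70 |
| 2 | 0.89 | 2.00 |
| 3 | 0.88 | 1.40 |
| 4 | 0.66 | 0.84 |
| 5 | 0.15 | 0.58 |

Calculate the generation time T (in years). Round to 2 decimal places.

lx·mx: 0, 1.683, 1.78, 1.232, 0.5544, 0.087 → R0 = 5.3364
x·lx·mx: 0, 1.683, 3.56, 3.696, 2.2176, 0.435 → Σ = 11.5916
T = 11.5916 / 5.3364 = 2.172176… → 2.17

2.17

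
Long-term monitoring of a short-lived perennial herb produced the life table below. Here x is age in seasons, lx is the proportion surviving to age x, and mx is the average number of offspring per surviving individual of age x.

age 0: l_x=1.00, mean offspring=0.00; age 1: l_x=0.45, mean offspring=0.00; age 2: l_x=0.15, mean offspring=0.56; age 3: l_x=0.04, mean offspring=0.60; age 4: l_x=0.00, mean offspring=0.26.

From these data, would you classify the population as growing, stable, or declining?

declining

R0 = Σ lx·mx = 0 + 0 + 0.084 + 0.024 + 0 = 0.108
R0 < 1, so the population is declining.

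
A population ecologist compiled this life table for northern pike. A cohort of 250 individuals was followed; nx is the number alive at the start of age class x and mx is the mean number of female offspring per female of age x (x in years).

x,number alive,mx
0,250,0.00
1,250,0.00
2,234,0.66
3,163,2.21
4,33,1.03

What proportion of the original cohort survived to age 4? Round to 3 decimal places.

l_4 = n_4/n_0 = 33/250 = 0.132 → 0.132

0.132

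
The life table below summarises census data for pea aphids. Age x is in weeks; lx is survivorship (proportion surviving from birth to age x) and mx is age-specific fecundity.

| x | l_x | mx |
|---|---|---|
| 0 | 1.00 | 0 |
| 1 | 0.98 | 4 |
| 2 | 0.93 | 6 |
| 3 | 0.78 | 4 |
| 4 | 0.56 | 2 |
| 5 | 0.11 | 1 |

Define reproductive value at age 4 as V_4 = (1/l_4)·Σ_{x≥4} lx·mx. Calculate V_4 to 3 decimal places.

2.196

lx·mx for x ≥ 4: 1.12, 0.11 → sum = 1.23
V_4 = 1.23 / l_4 = 1.23 / 0.56 = 2.196429… → 2.196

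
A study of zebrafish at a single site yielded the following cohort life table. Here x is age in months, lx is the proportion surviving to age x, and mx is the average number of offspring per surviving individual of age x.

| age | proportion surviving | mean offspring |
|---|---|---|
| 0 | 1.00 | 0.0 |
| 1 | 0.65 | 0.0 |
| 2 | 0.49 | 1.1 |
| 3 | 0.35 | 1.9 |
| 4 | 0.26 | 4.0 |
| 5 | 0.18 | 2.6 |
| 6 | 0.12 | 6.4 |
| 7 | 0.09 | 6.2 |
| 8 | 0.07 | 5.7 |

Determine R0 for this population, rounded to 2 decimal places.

4.44

lx·mx by age: 0, 0, 0.539, 0.665, 1.04, 0.468, 0.768, 0.558, 0.399
R0 = Σ lx·mx = 4.437 → 4.44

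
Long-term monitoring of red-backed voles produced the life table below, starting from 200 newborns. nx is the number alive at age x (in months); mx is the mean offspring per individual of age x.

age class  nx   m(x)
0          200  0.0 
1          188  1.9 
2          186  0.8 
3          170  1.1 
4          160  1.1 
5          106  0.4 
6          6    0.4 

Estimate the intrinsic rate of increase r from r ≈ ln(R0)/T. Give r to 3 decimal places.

0.647

lx = nx/n0 = nx/200: 1, 0.94, 0.93, 0.85, 0.8, 0.53, 0.03
R0 = Σ lx·mx = 0 + 1.786 + 0.744 + 0.935 + 0.88 + 0.212 + 0.012 = 4.569
Σ x·lx·mx = 10.731; T = 10.731/4.569 = 2.34865…
r ≈ ln(R0)/T = ln(4.569)/2.34865… = 0.64688… → 0.647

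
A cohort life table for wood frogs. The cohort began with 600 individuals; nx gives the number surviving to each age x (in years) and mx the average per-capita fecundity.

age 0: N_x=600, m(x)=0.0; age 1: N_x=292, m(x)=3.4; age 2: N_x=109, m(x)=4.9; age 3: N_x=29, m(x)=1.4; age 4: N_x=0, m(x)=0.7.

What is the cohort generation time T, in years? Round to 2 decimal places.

lx = nx/n0 = nx/600: 1, 0.48667…, 0.18167…, 0.04833…, 0
lx·mx: 0, 1.654667…, 0.890167…, 0.067667…, 0 → R0 = 2.6125…
x·lx·mx: 0, 1.654667…, 1.780333…, 0.203…, 0 → Σ = 3.638…
T = 3.638… / 2.6125… = 1.392536… → 1.39

1.39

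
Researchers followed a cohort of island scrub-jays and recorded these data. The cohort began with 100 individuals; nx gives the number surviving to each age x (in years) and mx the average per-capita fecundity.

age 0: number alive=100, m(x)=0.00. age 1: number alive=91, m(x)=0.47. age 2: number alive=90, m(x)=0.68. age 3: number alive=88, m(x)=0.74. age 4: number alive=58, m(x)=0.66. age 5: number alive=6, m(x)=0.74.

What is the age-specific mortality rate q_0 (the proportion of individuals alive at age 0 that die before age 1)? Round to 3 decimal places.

0.090

lx = nx/n0 = nx/100: 1, 0.91, 0.9, 0.88, 0.58, 0.06
q_0 = (l_0 − l_1) / l_0 = (1 − 0.91) / 1
     = 0.09 / 1 = 0.09 → 0.090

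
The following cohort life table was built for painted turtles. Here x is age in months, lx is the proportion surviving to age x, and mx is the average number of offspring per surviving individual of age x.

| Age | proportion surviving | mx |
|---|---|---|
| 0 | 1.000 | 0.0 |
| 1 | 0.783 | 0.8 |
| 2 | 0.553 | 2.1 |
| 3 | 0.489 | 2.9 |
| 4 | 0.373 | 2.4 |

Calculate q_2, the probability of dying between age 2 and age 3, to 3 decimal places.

0.116

q_2 = (l_2 − l_3) / l_2 = (0.553 − 0.489) / 0.553
     = 0.064 / 0.553 = 0.115732… → 0.116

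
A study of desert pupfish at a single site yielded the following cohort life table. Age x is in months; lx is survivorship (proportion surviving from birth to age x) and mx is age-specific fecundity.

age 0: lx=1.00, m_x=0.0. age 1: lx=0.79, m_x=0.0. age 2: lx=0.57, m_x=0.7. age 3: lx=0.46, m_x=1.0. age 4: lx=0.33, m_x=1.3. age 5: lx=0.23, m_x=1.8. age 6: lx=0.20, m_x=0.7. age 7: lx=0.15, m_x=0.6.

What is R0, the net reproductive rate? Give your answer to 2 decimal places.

1.93

lx·mx by age: 0, 0, 0.399, 0.46, 0.429, 0.414, 0.14, 0.09
R0 = Σ lx·mx = 1.932 → 1.93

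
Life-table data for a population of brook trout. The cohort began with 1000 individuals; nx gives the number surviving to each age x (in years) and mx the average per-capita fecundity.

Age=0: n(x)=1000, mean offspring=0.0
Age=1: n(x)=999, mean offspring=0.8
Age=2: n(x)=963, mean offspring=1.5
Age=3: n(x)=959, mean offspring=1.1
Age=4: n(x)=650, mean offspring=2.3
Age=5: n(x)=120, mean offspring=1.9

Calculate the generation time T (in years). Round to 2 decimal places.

lx = nx/n0 = nx/1000: 1, 0.999, 0.963, 0.959, 0.65, 0.12
lx·mx: 0, 0.7992, 1.4445, 1.0549, 1.495, 0.228 → R0 = 5.0216
x·lx·mx: 0, 0.7992, 2.889, 3.1647, 5.98, 1.14 → Σ = 13.9729
T = 13.9729 / 5.0216 = 2.782559… → 2.78

2.78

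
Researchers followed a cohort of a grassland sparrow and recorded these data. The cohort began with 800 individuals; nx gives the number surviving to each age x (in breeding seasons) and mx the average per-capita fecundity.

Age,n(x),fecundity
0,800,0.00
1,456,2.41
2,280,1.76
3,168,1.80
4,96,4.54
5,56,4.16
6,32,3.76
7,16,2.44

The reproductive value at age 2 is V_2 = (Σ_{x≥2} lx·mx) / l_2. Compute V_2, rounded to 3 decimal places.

lx = nx/n0 = nx/800: 1, 0.57, 0.35, 0.21, 0.12, 0.07, 0.04, 0.02
lx·mx for x ≥ 2: 0.616, 0.378, 0.5448, 0.2912, 0.1504, 0.0488 → sum = 2.0292
V_2 = 2.0292 / l_2 = 2.0292 / 0.35 = 5.797714… → 5.798

5.798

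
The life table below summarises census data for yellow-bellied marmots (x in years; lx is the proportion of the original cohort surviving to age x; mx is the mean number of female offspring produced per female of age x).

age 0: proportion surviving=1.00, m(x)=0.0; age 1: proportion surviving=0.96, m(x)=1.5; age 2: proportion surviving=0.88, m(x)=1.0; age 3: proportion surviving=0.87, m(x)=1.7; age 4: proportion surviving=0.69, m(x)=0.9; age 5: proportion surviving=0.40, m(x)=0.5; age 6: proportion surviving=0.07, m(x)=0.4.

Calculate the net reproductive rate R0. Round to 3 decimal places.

lx·mx by age: 0, 1.44, 0.88, 1.479, 0.621, 0.2, 0.028
R0 = Σ lx·mx = 4.648 → 4.648

4.648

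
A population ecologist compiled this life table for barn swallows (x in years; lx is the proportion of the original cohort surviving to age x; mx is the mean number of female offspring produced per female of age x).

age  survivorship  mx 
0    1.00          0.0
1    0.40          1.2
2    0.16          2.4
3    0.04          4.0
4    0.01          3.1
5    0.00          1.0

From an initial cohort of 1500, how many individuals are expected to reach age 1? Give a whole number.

600

Expected survivors = N0 · l_1 = 1500 × 0.40 = 600 → 600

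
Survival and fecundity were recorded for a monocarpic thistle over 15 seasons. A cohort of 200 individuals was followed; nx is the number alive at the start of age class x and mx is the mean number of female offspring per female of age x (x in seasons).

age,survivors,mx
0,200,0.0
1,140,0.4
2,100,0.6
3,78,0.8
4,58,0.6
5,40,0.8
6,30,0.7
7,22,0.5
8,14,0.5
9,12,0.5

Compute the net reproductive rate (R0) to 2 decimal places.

1.45

lx = nx/n0 = nx/200: 1, 0.7, 0.5, 0.39, 0.29, 0.2, 0.15, 0.11, 0.07, 0.06
lx·mx by age: 0, 0.28, 0.3, 0.312, 0.174, 0.16, 0.105, 0.055, 0.035, 0.03
R0 = Σ lx·mx = 1.451 → 1.45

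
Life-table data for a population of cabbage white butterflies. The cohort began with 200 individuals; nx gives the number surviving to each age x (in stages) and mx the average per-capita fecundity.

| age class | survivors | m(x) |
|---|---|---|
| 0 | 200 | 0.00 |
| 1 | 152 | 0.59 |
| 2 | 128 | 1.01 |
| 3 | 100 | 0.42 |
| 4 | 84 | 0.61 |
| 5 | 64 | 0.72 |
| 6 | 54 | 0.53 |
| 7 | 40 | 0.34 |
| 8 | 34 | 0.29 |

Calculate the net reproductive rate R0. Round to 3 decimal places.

lx = nx/n0 = nx/200: 1, 0.76, 0.64, 0.5, 0.42, 0.32, 0.27, 0.2, 0.17
lx·mx by age: 0, 0.4484, 0.6464, 0.21, 0.2562, 0.2304, 0.1431, 0.068, 0.0493
R0 = Σ lx·mx = 2.0518 → 2.052

2.052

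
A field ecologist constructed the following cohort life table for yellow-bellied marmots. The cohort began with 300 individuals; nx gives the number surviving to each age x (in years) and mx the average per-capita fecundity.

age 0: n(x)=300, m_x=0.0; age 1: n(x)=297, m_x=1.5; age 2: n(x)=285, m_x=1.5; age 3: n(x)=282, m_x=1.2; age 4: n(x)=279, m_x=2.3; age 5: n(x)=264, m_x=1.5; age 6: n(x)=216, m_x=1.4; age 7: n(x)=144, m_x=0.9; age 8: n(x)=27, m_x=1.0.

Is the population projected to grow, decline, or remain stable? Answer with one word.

lx = nx/n0 = nx/300: 1, 0.99, 0.95, 0.94, 0.93, 0.88, 0.72, 0.48, 0.09
R0 = Σ lx·mx = 0 + 1.485 + 1.425 + 1.128 + 2.139 + 1.32 + 1.008 + 0.432 + 0.09 = 9.027
R0 > 1, so the population is growing.

growing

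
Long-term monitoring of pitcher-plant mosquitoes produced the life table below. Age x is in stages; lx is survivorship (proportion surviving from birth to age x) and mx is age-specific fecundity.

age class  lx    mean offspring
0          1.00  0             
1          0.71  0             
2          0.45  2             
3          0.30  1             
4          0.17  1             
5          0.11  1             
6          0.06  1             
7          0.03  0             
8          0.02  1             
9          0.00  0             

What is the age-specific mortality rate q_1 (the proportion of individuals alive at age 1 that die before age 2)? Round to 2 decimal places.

0.37

q_1 = (l_1 − l_2) / l_1 = (0.71 − 0.45) / 0.71
     = 0.26 / 0.71 = 0.366197… → 0.37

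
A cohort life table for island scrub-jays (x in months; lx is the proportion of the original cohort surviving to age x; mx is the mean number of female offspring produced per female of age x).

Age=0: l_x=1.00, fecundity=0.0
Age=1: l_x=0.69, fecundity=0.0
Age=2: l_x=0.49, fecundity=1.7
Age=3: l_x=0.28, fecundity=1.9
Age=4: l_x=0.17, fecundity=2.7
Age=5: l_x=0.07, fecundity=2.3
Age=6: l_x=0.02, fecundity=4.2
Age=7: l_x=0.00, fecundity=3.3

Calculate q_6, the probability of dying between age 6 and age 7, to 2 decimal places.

q_6 = (l_6 − l_7) / l_6 = (0.02 − 0) / 0.02
     = 0.02 / 0.02 = 1 → 1.00

1.00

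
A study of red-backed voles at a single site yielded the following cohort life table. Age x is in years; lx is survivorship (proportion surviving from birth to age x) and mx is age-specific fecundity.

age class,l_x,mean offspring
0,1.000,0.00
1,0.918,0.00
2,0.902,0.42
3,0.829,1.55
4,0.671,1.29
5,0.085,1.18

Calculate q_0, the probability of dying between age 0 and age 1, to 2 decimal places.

0.08

q_0 = (l_0 − l_1) / l_0 = (1 − 0.918) / 1
     = 0.082 / 1 = 0.082 → 0.08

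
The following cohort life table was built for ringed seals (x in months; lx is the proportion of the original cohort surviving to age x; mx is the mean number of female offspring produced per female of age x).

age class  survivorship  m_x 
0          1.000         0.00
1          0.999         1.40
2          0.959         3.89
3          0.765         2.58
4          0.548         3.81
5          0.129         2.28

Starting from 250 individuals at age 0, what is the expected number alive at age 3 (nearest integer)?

Expected survivors = N0 · l_3 = 250 × 0.765 = 191.25 → 191

191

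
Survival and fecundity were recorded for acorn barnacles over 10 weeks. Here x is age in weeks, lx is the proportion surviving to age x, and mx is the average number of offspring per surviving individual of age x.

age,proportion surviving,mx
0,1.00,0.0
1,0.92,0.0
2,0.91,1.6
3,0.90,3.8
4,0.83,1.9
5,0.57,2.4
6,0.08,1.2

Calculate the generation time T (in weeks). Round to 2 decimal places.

3.40

lx·mx: 0, 0, 1.456, 3.42, 1.577, 1.368, 0.096 → R0 = 7.917
x·lx·mx: 0, 0, 2.912, 10.26, 6.308, 6.84, 0.576 → Σ = 26.896
T = 26.896 / 7.917 = 3.397246… → 3.40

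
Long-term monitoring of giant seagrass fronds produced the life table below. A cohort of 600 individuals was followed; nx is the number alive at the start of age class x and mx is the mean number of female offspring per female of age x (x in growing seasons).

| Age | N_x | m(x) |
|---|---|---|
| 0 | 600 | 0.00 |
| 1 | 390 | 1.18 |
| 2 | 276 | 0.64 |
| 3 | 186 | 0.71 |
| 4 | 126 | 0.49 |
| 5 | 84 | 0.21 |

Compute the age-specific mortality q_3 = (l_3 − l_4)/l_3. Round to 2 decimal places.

lx = nx/n0 = nx/600: 1, 0.65, 0.46, 0.31, 0.21, 0.14
q_3 = (l_3 − l_4) / l_3 = (0.31 − 0.21) / 0.31
     = 0.1 / 0.31 = 0.322581… → 0.32

0.32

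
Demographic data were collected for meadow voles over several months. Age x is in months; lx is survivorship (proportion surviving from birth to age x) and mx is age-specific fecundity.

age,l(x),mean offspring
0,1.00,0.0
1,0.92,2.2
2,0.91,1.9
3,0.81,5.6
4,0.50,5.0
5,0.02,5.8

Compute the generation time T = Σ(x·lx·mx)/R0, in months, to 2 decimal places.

lx·mx: 0, 2.024, 1.729, 4.536, 2.5, 0.116 → R0 = 10.905
x·lx·mx: 0, 2.024, 3.458, 13.608, 10, 0.58 → Σ = 29.67
T = 29.67 / 10.905 = 2.72077… → 2.72

2.72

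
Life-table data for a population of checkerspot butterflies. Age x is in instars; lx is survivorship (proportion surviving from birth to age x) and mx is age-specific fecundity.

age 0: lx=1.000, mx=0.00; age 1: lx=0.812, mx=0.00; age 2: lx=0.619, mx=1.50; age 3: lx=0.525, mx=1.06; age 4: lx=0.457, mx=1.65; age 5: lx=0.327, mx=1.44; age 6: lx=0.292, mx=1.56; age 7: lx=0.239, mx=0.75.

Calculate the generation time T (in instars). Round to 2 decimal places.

lx·mx: 0, 0, 0.9285, 0.5565, 0.75405, 0.47088, 0.45552, 0.17925 → R0 = 3.3447
x·lx·mx: 0, 0, 1.857, 1.6695, 3.0162, 2.3544, 2.73312, 1.25475 → Σ = 12.88497
T = 12.88497 / 3.3447 = 3.852354… → 3.85

3.85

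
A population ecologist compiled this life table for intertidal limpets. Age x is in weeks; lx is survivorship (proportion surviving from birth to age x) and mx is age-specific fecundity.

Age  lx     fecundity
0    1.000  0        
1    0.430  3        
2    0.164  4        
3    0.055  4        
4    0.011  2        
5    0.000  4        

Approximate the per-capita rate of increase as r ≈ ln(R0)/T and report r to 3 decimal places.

R0 = Σ lx·mx = 0 + 1.29 + 0.656 + 0.22 + 0.022 + 0 = 2.188
Σ x·lx·mx = 3.35; T = 3.35/2.188 = 1.53108…
r ≈ ln(R0)/T = ln(2.188)/1.53108… = 0.5114… → 0.511

0.511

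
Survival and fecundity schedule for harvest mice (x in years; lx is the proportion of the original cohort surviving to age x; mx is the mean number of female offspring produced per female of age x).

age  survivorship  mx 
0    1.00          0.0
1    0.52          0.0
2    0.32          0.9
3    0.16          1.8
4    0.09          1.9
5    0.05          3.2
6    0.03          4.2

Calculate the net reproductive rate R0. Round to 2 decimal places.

1.03

lx·mx by age: 0, 0, 0.288, 0.288, 0.171, 0.16, 0.126
R0 = Σ lx·mx = 1.033 → 1.03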